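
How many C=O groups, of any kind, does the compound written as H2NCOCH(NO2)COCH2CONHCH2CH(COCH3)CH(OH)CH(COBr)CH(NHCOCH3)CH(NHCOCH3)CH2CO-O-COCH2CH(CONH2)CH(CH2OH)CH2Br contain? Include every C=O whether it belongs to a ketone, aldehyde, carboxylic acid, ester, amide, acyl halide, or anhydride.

10

H2NCO: amide, 1 C=O (running total 1).
CO: ketone, 1 C=O (running total 2).
CH2CONHCH2: amide, 1 C=O (running total 3).
CH(COCH3): ketone, 1 C=O (running total 4).
CH(COBr): acyl halide, 1 C=O (running total 5).
CH(NHCOCH3): amide, 1 C=O (running total 6).
CH(NHCOCH3): amide, 1 C=O (running total 7).
CH2CO-O-COCH2: anhydride, 2 C=O (running total 9).
CH(CONH2): amide, 1 C=O (running total 10).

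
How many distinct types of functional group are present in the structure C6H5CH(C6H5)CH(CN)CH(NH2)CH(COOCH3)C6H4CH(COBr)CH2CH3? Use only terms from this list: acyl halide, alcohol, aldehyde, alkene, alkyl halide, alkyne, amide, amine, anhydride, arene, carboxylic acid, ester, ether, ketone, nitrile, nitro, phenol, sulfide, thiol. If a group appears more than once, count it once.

Reading the structure from left to right:
  C6H5: C6H5– phenyl ring → arene.
  CH(C6H5): pendant –C6H5: benzene ring → arene.
  CH(CN): pendant –C≡N: nitrile.
  CH(NH2): –NH2 on an sp³ carbon with no adjacent C=O → amine.
  CH(COOCH3): pendant –COOCH3: carbonyl C bonded to C and –OCH3 → ester.
  C6H4: para-disubstituted benzene ring → arene.
  CH(COBr): pendant –C(=O)X: carbonyl C bonded to C and halogen → acyl halide.
Distinct types present: acyl halide, amine, arene, ester, nitrile.

5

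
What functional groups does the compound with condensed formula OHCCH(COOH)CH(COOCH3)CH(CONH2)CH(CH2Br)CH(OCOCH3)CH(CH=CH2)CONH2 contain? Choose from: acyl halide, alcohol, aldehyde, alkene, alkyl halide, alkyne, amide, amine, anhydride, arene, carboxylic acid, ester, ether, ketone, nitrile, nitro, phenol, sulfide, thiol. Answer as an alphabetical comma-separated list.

aldehyde, alkene, alkyl halide, amide, carboxylic acid, ester

Taking each segment in turn:
  OHC: terminal –CHO: carbonyl C bonded to H and C → aldehyde.
  CH(COOH): pendant –COOH: carbonyl C bonded to C and –OH → carboxylic acid.
  CH(COOCH3): pendant –COOCH3: carbonyl C bonded to C and –OCH3 → ester.
  CH(CONH2): pendant –CONH2: carbonyl C bonded to C and N → amide.
  CH(CH2Br): pendant –CH2X: halogen on sp³ carbon → alkyl halide.
  CH(OCOCH3): pendant –OC(=O)CH3: an acyloxy group → ester.
  CH(CH=CH2): pendant –CH=CH2: C=C double bond → alkene.
  CONH2: –C(=O)NH2: carbonyl C bonded to C and to N → amide (the N is not a separate amine).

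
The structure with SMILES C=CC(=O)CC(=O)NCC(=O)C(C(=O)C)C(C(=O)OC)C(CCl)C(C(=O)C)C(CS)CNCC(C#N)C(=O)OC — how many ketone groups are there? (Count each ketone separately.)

4

Reading the structure from left to right:
  CH2=CH: C=C double bond → alkene.
  CO: –C(=O)– with carbon on both sides → ketone.
  CH2CONHCH2: –C(=O)–N– linkage → amide (the N is not an amine).
  CO: –C(=O)– with carbon on both sides → ketone.
  CH(COCH3): pendant –COCH3: carbonyl C bonded to two carbons → ketone.
  CH(COOCH3): pendant –COOCH3: carbonyl C bonded to C and –OCH3 → ester.
  CH(CH2Cl): pendant –CH2X: halogen on sp³ carbon → alkyl halide.
  CH(COCH3): pendant –COCH3: carbonyl C bonded to two carbons → ketone.
  CH(CH2SH): pendant –CH2SH → thiol.
  CH2NHCH2: C–N–C with sp³ carbons and no adjacent C=O → amine (secondary).
  CH(CN): pendant –C≡N: nitrile.
  COOCH3: –C(=O)OCH3: carbonyl C bonded to C and to –OCH3 → ester (not ketone + ether).
Ketone appears at: CO, CO, CH(COCH3), CH(COCH3) → 4.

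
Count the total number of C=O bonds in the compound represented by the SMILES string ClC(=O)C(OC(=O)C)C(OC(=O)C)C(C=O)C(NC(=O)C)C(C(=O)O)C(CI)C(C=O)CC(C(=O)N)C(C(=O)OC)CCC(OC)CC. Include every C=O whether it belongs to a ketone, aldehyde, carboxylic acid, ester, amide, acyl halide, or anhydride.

9

ClCO: acyl halide, 1 C=O (running total 1).
CH(OCOCH3): ester, 1 C=O (running total 2).
CH(OCOCH3): ester, 1 C=O (running total 3).
CH(CHO): aldehyde, 1 C=O (running total 4).
CH(NHCOCH3): amide, 1 C=O (running total 5).
CH(COOH): carboxylic acid, 1 C=O (running total 6).
CH(CHO): aldehyde, 1 C=O (running total 7).
CH(CONH2): amide, 1 C=O (running total 8).
CH(COOCH3): ester, 1 C=O (running total 9).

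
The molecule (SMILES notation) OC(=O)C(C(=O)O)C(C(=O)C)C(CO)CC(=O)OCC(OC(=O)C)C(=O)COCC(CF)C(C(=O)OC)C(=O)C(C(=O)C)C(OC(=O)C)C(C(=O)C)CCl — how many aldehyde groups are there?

0

Taking each segment in turn:
  HOOC: –COOH: carbonyl C bonded to –OH and C → carboxylic acid (the –OH is not a separate alcohol).
  CH(COOH): pendant –COOH: carbonyl C bonded to C and –OH → carboxylic acid.
  CH(COCH3): pendant –COCH3: carbonyl C bonded to two carbons → ketone.
  CH(CH2OH): pendant –CH2OH on an sp³ backbone C → alcohol.
  CH2COOCH2: –C(=O)–O–C with C on the carbonyl side → ester.
  CH(OCOCH3): pendant –OC(=O)CH3: an acyloxy group → ester.
  CO: –C(=O)– with carbon on both sides → ketone.
  CH2OCH2: C–O–C with sp³ carbons on both sides and no adjacent C=O → ether.
  CH(CH2F): pendant –CH2X: halogen on sp³ carbon → alkyl halide.
  CH(COOCH3): pendant –COOCH3: carbonyl C bonded to C and –OCH3 → ester.
  CO: –C(=O)– with carbon on both sides → ketone.
  CH(COCH3): pendant –COCH3: carbonyl C bonded to two carbons → ketone.
  CH(OCOCH3): pendant –OC(=O)CH3: an acyloxy group → ester.
  CH(COCH3): pendant –COCH3: carbonyl C bonded to two carbons → ketone.
  CH2Cl: halogen on an sp³ carbon → alkyl halide.
No segment is a aldehyde: HOOC is carboxylic acid, not aldehyde; CH(COOH) is carboxylic acid, not aldehyde; CH(COCH3) is ketone, not aldehyde. → 0.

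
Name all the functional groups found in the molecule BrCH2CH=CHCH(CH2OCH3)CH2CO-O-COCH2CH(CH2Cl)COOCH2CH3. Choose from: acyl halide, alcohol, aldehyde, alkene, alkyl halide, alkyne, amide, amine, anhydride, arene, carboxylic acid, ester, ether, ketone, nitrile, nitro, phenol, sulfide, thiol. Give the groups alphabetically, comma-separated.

halogen on an sp³ carbon → alkyl halide.
C=C double bond → alkene.
pendant –CH2OCH3: C–O–C linkage → ether.
two acyl groups sharing one oxygen, –C(=O)–O–C(=O)– → anhydride.
pendant –CH2X: halogen on sp³ carbon → alkyl halide.
–C(=O)OCH2CH3: carbonyl C bonded to C and to –OEt → ester.

alkene, alkyl halide, anhydride, ester, ether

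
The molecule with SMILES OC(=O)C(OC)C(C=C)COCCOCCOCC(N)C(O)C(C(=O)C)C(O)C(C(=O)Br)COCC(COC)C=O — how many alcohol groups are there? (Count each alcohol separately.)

2

Taking each segment in turn:
  HOOC: –COOH: carbonyl C bonded to –OH and C → carboxylic acid (the –OH is not a separate alcohol).
  CH(OCH3): pendant –OCH3: C–O–C with sp³ C, no adjacent C=O → ether.
  CH(CH=CH2): pendant –CH=CH2: C=C double bond → alkene.
  CH2OCH2: C–O–C with sp³ carbons on both sides and no adjacent C=O → ether.
  CH2OCH2: C–O–C with sp³ carbons on both sides and no adjacent C=O → ether.
  CH2OCH2: C–O–C with sp³ carbons on both sides and no adjacent C=O → ether.
  CH(NH2): –NH2 on an sp³ carbon with no adjacent C=O → amine.
  CH(OH): –OH on an sp³ carbon → alcohol (secondary).
  CH(COCH3): pendant –COCH3: carbonyl C bonded to two carbons → ketone.
  CH(OH): –OH on an sp³ carbon → alcohol (secondary).
  CH(COBr): pendant –C(=O)X: carbonyl C bonded to C and halogen → acyl halide.
  CH2OCH2: C–O–C with sp³ carbons on both sides and no adjacent C=O → ether.
  CH(CH2OCH3): pendant –CH2OCH3: C–O–C linkage → ether.
  CHO: terminal –CHO: carbonyl C bonded to H and C → aldehyde.
Alcohol appears at: CH(OH), CH(OH) → 2.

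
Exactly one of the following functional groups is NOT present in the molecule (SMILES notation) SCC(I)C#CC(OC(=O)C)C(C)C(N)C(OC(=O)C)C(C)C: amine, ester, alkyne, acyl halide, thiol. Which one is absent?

amine: present (CH(NH2) — –NH2 on an sp³ carbon with no adjacent C=O → amine).
ester: present (CH(OCOCH3) — pendant –OC(=O)CH3: an acyloxy group → ester).
alkyne: present (C≡C — C≡C triple bond → alkyne).
thiol: present (HSCH2 — –SH on an sp³ carbon → thiol).
acyl halide: no segment matches this pattern.

acyl halide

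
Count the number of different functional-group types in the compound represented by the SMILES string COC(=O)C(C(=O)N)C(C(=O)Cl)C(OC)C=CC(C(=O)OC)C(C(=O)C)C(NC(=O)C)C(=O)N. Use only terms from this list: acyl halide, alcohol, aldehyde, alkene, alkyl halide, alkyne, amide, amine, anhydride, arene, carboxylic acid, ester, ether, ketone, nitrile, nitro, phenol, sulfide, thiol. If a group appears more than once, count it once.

6

Taking each segment in turn:
  CH3OOC: CH3O–C(=O)–: carbonyl C bonded to C and to –OCH3 → ester (not ketone + ether).
  CH(CONH2): pendant –CONH2: carbonyl C bonded to C and N → amide.
  CH(COCl): pendant –C(=O)X: carbonyl C bonded to C and halogen → acyl halide.
  CH(OCH3): pendant –OCH3: C–O–C with sp³ C, no adjacent C=O → ether.
  CH=CH: C=C double bond → alkene.
  CH(COOCH3): pendant –COOCH3: carbonyl C bonded to C and –OCH3 → ester.
  CH(COCH3): pendant –COCH3: carbonyl C bonded to two carbons → ketone.
  CH(NHCOCH3): pendant –NHC(=O)CH3: N bonded to a carbonyl → amide (not amine).
  CONH2: –C(=O)NH2: carbonyl C bonded to C and to N → amide (the N is not a separate amine).
Distinct types present: acyl halide, alkene, amide, ester, ether, ketone.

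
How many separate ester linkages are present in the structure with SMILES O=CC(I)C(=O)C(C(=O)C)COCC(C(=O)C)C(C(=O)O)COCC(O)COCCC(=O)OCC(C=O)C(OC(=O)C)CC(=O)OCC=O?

3

terminal –CHO: carbonyl C bonded to H and C → aldehyde.
halogen on an sp³ carbon → alkyl halide.
–C(=O)– with carbon on both sides → ketone.
pendant –COCH3: carbonyl C bonded to two carbons → ketone.
C–O–C with sp³ carbons on both sides and no adjacent C=O → ether.
pendant –COCH3: carbonyl C bonded to two carbons → ketone.
pendant –COOH: carbonyl C bonded to C and –OH → carboxylic acid.
C–O–C with sp³ carbons on both sides and no adjacent C=O → ether.
–OH on an sp³ carbon → alcohol (secondary).
C–O–C with sp³ carbons on both sides and no adjacent C=O → ether.
–C(=O)–O–C with C on the carbonyl side → ester.
pendant –CHO: carbonyl C bonded to C and H → aldehyde.
pendant –OC(=O)CH3: an acyloxy group → ester.
–C(=O)–O–C with C on the carbonyl side → ester.
terminal –CHO: carbonyl C bonded to H and C → aldehyde.
Ester appears at: CH2COOCH2, CH(OCOCH3), CH2COOCH2 → 3.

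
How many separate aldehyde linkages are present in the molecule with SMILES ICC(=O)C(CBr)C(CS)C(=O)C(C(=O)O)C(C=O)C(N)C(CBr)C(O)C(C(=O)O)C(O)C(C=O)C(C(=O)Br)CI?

2

Reading the structure from left to right:
  ICH2: halogen on an sp³ carbon → alkyl halide.
  CO: –C(=O)– with carbon on both sides → ketone.
  CH(CH2Br): pendant –CH2X: halogen on sp³ carbon → alkyl halide.
  CH(CH2SH): pendant –CH2SH → thiol.
  CO: –C(=O)– with carbon on both sides → ketone.
  CH(COOH): pendant –COOH: carbonyl C bonded to C and –OH → carboxylic acid.
  CH(CHO): pendant –CHO: carbonyl C bonded to C and H → aldehyde.
  CH(NH2): –NH2 on an sp³ carbon with no adjacent C=O → amine.
  CH(CH2Br): pendant –CH2X: halogen on sp³ carbon → alkyl halide.
  CH(OH): –OH on an sp³ carbon → alcohol (secondary).
  CH(COOH): pendant –COOH: carbonyl C bonded to C and –OH → carboxylic acid.
  CH(OH): –OH on an sp³ carbon → alcohol (secondary).
  CH(CHO): pendant –CHO: carbonyl C bonded to C and H → aldehyde.
  CH(COBr): pendant –C(=O)X: carbonyl C bonded to C and halogen → acyl halide.
  CH2I: halogen on an sp³ carbon → alkyl halide.
Aldehyde appears at: CH(CHO), CH(CHO) → 2.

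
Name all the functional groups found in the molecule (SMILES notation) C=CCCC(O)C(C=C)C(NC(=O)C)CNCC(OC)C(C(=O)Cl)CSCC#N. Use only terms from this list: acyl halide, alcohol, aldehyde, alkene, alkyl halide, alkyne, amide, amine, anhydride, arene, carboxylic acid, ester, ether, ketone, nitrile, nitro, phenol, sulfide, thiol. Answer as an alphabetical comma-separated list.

acyl halide, alcohol, alkene, amide, amine, ether, nitrile, sulfide

Working along the chain:
  CH2=CH: C=C double bond → alkene.
  CH(OH): –OH on an sp³ carbon → alcohol (secondary).
  CH(CH=CH2): pendant –CH=CH2: C=C double bond → alkene.
  CH(NHCOCH3): pendant –NHC(=O)CH3: N bonded to a carbonyl → amide (not amine).
  CH2NHCH2: C–N–C with sp³ carbons and no adjacent C=O → amine (secondary).
  CH(OCH3): pendant –OCH3: C–O–C with sp³ C, no adjacent C=O → ether.
  CH(COCl): pendant –C(=O)X: carbonyl C bonded to C and halogen → acyl halide.
  CH2SCH2: C–S–C linkage → sulfide (thioether).
  CN: –C≡N: carbon triple-bonded to nitrogen → nitrile.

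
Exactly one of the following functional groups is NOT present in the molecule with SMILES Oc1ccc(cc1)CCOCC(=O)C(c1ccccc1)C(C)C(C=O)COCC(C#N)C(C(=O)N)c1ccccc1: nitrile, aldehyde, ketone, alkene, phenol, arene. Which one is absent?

arene: present (HOC6H4 — –OH attached directly to an aromatic ring → phenol (not alcohol); the ring itself is an arene).
ketone: present (CO — –C(=O)– with carbon on both sides → ketone).
phenol: present (HOC6H4 — –OH attached directly to an aromatic ring → phenol (not alcohol); the ring itself is an arene).
nitrile: present (CH(CN) — pendant –C≡N: nitrile).
aldehyde: present (CH(CHO) — pendant –CHO: carbonyl C bonded to C and H → aldehyde).
alkene: absent. In each of HOC6H4, CH(C6H5) and C6H5, the C=C units are part of an aromatic ring, which is an arene, not an isolated alkene.

alkene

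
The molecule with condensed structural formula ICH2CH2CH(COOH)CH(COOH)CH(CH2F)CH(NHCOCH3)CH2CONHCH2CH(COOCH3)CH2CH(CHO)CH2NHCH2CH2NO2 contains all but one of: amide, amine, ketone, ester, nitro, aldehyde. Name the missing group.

ketone

amide: present (CH(NHCOCH3) — pendant –NHC(=O)CH3: N bonded to a carbonyl → amide (not amine)).
ester: present (CH(COOCH3) — pendant –COOCH3: carbonyl C bonded to C and –OCH3 → ester).
amine: present (CH2NHCH2 — C–N–C with sp³ carbons and no adjacent C=O → amine (secondary)).
aldehyde: present (CH(CHO) — pendant –CHO: carbonyl C bonded to C and H → aldehyde).
nitro: present (CH2NO2 — –NO2 on carbon → nitro group).
ketone: absent. In CH(COOCH3), the C=O is bonded to an –O–C group, which defines an ester, not a ketone. In each of CH(NHCOCH3) and CH2CONHCH2, the C=O is bonded to nitrogen, which defines an amide, not a ketone. In CH(COOH), the C=O bears an –OH, making it a carboxylic acid rather than a ketone. In CH(CHO), the carbonyl carbon carries an H, so it is an aldehyde, not a ketone.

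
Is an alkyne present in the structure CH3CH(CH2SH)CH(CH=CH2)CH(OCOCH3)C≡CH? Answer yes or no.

yes

Working along the chain:
  CH(CH2SH): pendant –CH2SH → thiol.
  CH(CH=CH2): pendant –CH=CH2: C=C double bond → alkene.
  CH(OCOCH3): pendant –OC(=O)CH3: an acyloxy group → ester.
  C≡CH: C≡C triple bond → alkyne.
The C≡CH segment supplies the alkyne: C≡C triple bond → alkyne.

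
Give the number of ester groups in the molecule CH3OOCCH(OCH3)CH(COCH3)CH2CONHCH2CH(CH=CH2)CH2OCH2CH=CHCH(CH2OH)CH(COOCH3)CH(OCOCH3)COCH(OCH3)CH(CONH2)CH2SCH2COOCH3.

4

Taking each segment in turn:
  CH3OOC: CH3O–C(=O)–: carbonyl C bonded to C and to –OCH3 → ester (not ketone + ether).
  CH(OCH3): pendant –OCH3: C–O–C with sp³ C, no adjacent C=O → ether.
  CH(COCH3): pendant –COCH3: carbonyl C bonded to two carbons → ketone.
  CH2CONHCH2: –C(=O)–N– linkage → amide (the N is not an amine).
  CH(CH=CH2): pendant –CH=CH2: C=C double bond → alkene.
  CH2OCH2: C–O–C with sp³ carbons on both sides and no adjacent C=O → ether.
  CH=CH: C=C double bond → alkene.
  CH(CH2OH): pendant –CH2OH on an sp³ backbone C → alcohol.
  CH(COOCH3): pendant –COOCH3: carbonyl C bonded to C and –OCH3 → ester.
  CH(OCOCH3): pendant –OC(=O)CH3: an acyloxy group → ester.
  CO: –C(=O)– with carbon on both sides → ketone.
  CH(OCH3): pendant –OCH3: C–O–C with sp³ C, no adjacent C=O → ether.
  CH(CONH2): pendant –CONH2: carbonyl C bonded to C and N → amide.
  CH2SCH2: C–S–C linkage → sulfide (thioether).
  COOCH3: –C(=O)OCH3: carbonyl C bonded to C and to –OCH3 → ester (not ketone + ether).
Ester appears at: CH3OOC, CH(COOCH3), CH(OCOCH3), COOCH3 → 4.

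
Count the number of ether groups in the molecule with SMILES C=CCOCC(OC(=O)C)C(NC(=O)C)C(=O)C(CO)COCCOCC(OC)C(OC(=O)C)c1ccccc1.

4

Working along the chain:
  CH2=CH: C=C double bond → alkene.
  CH2OCH2: C–O–C with sp³ carbons on both sides and no adjacent C=O → ether.
  CH(OCOCH3): pendant –OC(=O)CH3: an acyloxy group → ester.
  CH(NHCOCH3): pendant –NHC(=O)CH3: N bonded to a carbonyl → amide (not amine).
  CO: –C(=O)– with carbon on both sides → ketone.
  CH(CH2OH): pendant –CH2OH on an sp³ backbone C → alcohol.
  CH2OCH2: C–O–C with sp³ carbons on both sides and no adjacent C=O → ether.
  CH2OCH2: C–O–C with sp³ carbons on both sides and no adjacent C=O → ether.
  CH(OCH3): pendant –OCH3: C–O–C with sp³ C, no adjacent C=O → ether.
  CH(OCOCH3): pendant –OC(=O)CH3: an acyloxy group → ester.
  C6H5: –C6H5 phenyl ring → arene.
Ether appears at: CH2OCH2, CH2OCH2, CH2OCH2, CH(OCH3) → 4.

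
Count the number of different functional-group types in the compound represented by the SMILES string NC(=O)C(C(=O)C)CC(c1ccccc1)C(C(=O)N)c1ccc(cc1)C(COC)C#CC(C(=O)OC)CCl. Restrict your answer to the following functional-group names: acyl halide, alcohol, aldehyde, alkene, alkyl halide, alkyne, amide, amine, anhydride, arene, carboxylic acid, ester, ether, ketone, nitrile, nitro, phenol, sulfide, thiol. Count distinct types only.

Working along the chain:
  H2NCO: –C(=O)NH2: carbonyl C bonded to C and to N → amide (the N is not a separate amine).
  CH(COCH3): pendant –COCH3: carbonyl C bonded to two carbons → ketone.
  CH(C6H5): pendant –C6H5: benzene ring → arene.
  CH(CONH2): pendant –CONH2: carbonyl C bonded to C and N → amide.
  C6H4: para-disubstituted benzene ring → arene.
  CH(CH2OCH3): pendant –CH2OCH3: C–O–C linkage → ether.
  C≡C: C≡C triple bond → alkyne.
  CH(COOCH3): pendant –COOCH3: carbonyl C bonded to C and –OCH3 → ester.
  CH2Cl: halogen on an sp³ carbon → alkyl halide.
Distinct types present: alkyl halide, alkyne, amide, arene, ester, ether, ketone.

7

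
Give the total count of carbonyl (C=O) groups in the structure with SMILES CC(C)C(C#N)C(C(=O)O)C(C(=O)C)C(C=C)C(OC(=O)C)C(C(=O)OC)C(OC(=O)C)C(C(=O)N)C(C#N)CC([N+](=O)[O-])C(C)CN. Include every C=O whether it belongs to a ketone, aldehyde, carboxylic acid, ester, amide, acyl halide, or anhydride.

6

CH(COOH): carboxylic acid, 1 C=O (running total 1).
CH(COCH3): ketone, 1 C=O (running total 2).
CH(OCOCH3): ester, 1 C=O (running total 3).
CH(COOCH3): ester, 1 C=O (running total 4).
CH(OCOCH3): ester, 1 C=O (running total 5).
CH(CONH2): amide, 1 C=O (running total 6).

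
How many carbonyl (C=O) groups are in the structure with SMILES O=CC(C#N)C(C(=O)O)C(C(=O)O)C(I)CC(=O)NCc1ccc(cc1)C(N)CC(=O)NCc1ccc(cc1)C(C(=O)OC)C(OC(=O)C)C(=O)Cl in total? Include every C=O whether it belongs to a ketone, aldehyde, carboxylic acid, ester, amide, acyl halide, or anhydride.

OHC: aldehyde, 1 C=O (running total 1).
CH(COOH): carboxylic acid, 1 C=O (running total 2).
CH(COOH): carboxylic acid, 1 C=O (running total 3).
CH2CONHCH2: amide, 1 C=O (running total 4).
CH2CONHCH2: amide, 1 C=O (running total 5).
CH(COOCH3): ester, 1 C=O (running total 6).
CH(OCOCH3): ester, 1 C=O (running total 7).
COCl: acyl halide, 1 C=O (running total 8).

8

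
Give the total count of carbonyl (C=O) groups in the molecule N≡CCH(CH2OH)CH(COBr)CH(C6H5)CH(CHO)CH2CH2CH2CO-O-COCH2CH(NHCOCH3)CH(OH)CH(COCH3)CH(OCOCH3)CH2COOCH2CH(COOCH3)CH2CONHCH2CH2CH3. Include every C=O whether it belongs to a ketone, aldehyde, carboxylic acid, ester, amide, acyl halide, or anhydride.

10

CH(COBr): acyl halide, 1 C=O (running total 1).
CH(CHO): aldehyde, 1 C=O (running total 2).
CH2CO-O-COCH2: anhydride, 2 C=O (running total 4).
CH(NHCOCH3): amide, 1 C=O (running total 5).
CH(COCH3): ketone, 1 C=O (running total 6).
CH(OCOCH3): ester, 1 C=O (running total 7).
CH2COOCH2: ester, 1 C=O (running total 8).
CH(COOCH3): ester, 1 C=O (running total 9).
CH2CONHCH2: amide, 1 C=O (running total 10).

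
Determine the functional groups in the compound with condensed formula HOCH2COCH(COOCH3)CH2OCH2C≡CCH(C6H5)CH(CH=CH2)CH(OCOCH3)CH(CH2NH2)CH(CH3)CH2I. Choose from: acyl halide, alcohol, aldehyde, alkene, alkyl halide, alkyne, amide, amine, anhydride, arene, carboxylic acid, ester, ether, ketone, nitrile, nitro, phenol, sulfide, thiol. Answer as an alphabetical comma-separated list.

alcohol, alkene, alkyl halide, alkyne, amine, arene, ester, ether, ketone

HO– on an sp³ carbon → alcohol.
–C(=O)– with carbon on both sides → ketone.
pendant –COOCH3: carbonyl C bonded to C and –OCH3 → ester.
C–O–C with sp³ carbons on both sides and no adjacent C=O → ether.
C≡C triple bond → alkyne.
pendant –C6H5: benzene ring → arene.
pendant –CH=CH2: C=C double bond → alkene.
pendant –OC(=O)CH3: an acyloxy group → ester.
pendant –CH2NH2: N on sp³ C, no adjacent C=O → amine.
halogen on an sp³ carbon → alkyl halide.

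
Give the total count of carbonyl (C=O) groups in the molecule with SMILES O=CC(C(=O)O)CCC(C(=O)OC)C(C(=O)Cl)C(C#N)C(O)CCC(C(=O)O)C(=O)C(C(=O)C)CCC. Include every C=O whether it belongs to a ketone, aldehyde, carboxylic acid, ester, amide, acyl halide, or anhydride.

7

OHC: aldehyde, 1 C=O (running total 1).
CH(COOH): carboxylic acid, 1 C=O (running total 2).
CH(COOCH3): ester, 1 C=O (running total 3).
CH(COCl): acyl halide, 1 C=O (running total 4).
CH(COOH): carboxylic acid, 1 C=O (running total 5).
CO: ketone, 1 C=O (running total 6).
CH(COCH3): ketone, 1 C=O (running total 7).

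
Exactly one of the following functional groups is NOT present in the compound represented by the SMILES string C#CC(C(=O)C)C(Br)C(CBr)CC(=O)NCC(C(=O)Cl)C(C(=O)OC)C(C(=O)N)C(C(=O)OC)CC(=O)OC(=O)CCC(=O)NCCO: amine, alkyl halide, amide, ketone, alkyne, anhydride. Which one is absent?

amine

alkyne: present (HC≡C — C≡C triple bond → alkyne).
ketone: present (CH(COCH3) — pendant –COCH3: carbonyl C bonded to two carbons → ketone).
anhydride: present (CH2CO-O-COCH2 — two acyl groups sharing one oxygen, –C(=O)–O–C(=O)– → anhydride).
alkyl halide: present (CH(Br) — halogen on an sp³ carbon → alkyl halide).
amide: present (CH2CONHCH2 — –C(=O)–N– linkage → amide (the N is not an amine)).
amine: absent. In each of CH2CONHCH2 and CH(CONH2), the nitrogen is bonded directly to a carbonyl carbon, making it part of an amide, not a free amine.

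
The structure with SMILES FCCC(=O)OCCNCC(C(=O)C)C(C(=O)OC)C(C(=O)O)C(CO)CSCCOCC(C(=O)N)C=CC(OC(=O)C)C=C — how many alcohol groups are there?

halogen on an sp³ carbon → alkyl halide.
–C(=O)–O–C with C on the carbonyl side → ester.
C–N–C with sp³ carbons and no adjacent C=O → amine (secondary).
pendant –COCH3: carbonyl C bonded to two carbons → ketone.
pendant –COOCH3: carbonyl C bonded to C and –OCH3 → ester.
pendant –COOH: carbonyl C bonded to C and –OH → carboxylic acid.
pendant –CH2OH on an sp³ backbone C → alcohol.
C–S–C linkage → sulfide (thioether).
C–O–C with sp³ carbons on both sides and no adjacent C=O → ether.
pendant –CONH2: carbonyl C bonded to C and N → amide.
C=C double bond → alkene.
pendant –OC(=O)CH3: an acyloxy group → ester.
C=C double bond → alkene.
Alcohol appears at: CH(CH2OH) → 1.

1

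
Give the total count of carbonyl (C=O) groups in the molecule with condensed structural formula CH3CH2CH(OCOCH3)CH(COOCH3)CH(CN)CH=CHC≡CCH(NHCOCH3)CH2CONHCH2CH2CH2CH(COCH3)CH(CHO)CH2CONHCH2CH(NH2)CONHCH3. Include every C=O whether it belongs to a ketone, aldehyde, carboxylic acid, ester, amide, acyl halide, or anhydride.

8

CH(OCOCH3): ester, 1 C=O (running total 1).
CH(COOCH3): ester, 1 C=O (running total 2).
CH(NHCOCH3): amide, 1 C=O (running total 3).
CH2CONHCH2: amide, 1 C=O (running total 4).
CH(COCH3): ketone, 1 C=O (running total 5).
CH(CHO): aldehyde, 1 C=O (running total 6).
CH2CONHCH2: amide, 1 C=O (running total 7).
CONHCH3: amide, 1 C=O (running total 8).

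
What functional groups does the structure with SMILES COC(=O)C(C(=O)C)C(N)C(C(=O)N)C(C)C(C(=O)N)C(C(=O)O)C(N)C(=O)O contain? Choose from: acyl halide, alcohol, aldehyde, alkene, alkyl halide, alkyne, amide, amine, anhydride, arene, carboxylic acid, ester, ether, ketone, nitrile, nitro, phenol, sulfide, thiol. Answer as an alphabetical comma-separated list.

Working along the chain:
  CH3OOC: CH3O–C(=O)–: carbonyl C bonded to C and to –OCH3 → ester (not ketone + ether).
  CH(COCH3): pendant –COCH3: carbonyl C bonded to two carbons → ketone.
  CH(NH2): –NH2 on an sp³ carbon with no adjacent C=O → amine.
  CH(CONH2): pendant –CONH2: carbonyl C bonded to C and N → amide.
  CH(CONH2): pendant –CONH2: carbonyl C bonded to C and N → amide.
  CH(COOH): pendant –COOH: carbonyl C bonded to C and –OH → carboxylic acid.
  CH(NH2): –NH2 on an sp³ carbon with no adjacent C=O → amine.
  COOH: –COOH: carbonyl C bonded to –OH and C → carboxylic acid (the –OH is not a separate alcohol).

amide, amine, carboxylic acid, ester, ketone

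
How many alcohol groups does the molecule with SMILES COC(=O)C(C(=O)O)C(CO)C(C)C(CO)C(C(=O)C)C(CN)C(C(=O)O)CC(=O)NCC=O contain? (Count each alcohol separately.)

CH3O–C(=O)–: carbonyl C bonded to C and to –OCH3 → ester (not ketone + ether).
pendant –COOH: carbonyl C bonded to C and –OH → carboxylic acid.
pendant –CH2OH on an sp³ backbone C → alcohol.
pendant –CH2OH on an sp³ backbone C → alcohol.
pendant –COCH3: carbonyl C bonded to two carbons → ketone.
pendant –CH2NH2: N on sp³ C, no adjacent C=O → amine.
pendant –COOH: carbonyl C bonded to C and –OH → carboxylic acid.
–C(=O)–N– linkage → amide (the N is not an amine).
terminal –CHO: carbonyl C bonded to H and C → aldehyde.
Alcohol appears at: CH(CH2OH), CH(CH2OH) → 2.

2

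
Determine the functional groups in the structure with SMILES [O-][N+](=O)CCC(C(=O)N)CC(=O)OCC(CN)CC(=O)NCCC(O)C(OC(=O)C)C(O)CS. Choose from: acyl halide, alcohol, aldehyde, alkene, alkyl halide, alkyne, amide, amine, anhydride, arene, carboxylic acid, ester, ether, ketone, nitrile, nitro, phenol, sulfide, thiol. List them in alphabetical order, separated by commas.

alcohol, amide, amine, ester, nitro, thiol

–NO2 on carbon → nitro group.
pendant –CONH2: carbonyl C bonded to C and N → amide.
–C(=O)–O–C with C on the carbonyl side → ester.
pendant –CH2NH2: N on sp³ C, no adjacent C=O → amine.
–C(=O)–N– linkage → amide (the N is not an amine).
–OH on an sp³ carbon → alcohol (secondary).
pendant –OC(=O)CH3: an acyloxy group → ester.
–OH on an sp³ carbon → alcohol (secondary).
–SH on an sp³ carbon → thiol.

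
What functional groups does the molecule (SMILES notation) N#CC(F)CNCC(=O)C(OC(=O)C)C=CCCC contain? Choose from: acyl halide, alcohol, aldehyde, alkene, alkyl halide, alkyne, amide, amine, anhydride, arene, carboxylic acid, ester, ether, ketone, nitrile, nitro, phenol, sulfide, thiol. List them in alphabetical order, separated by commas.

Working along the chain:
  N≡C: N≡C–: carbon triple-bonded to nitrogen → nitrile.
  CH(F): halogen on an sp³ carbon → alkyl halide.
  CH2NHCH2: C–N–C with sp³ carbons and no adjacent C=O → amine (secondary).
  CO: –C(=O)– with carbon on both sides → ketone.
  CH(OCOCH3): pendant –OC(=O)CH3: an acyloxy group → ester.
  CH=CH: C=C double bond → alkene.

alkene, alkyl halide, amine, ester, ketone, nitrile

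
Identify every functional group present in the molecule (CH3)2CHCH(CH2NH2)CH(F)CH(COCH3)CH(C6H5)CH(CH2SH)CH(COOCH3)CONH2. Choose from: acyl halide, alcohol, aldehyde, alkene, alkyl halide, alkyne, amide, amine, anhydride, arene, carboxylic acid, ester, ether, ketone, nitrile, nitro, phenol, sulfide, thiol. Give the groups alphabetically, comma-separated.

alkyl halide, amide, amine, arene, ester, ketone, thiol

Working along the chain:
  CH(CH2NH2): pendant –CH2NH2: N on sp³ C, no adjacent C=O → amine.
  CH(F): halogen on an sp³ carbon → alkyl halide.
  CH(COCH3): pendant –COCH3: carbonyl C bonded to two carbons → ketone.
  CH(C6H5): pendant –C6H5: benzene ring → arene.
  CH(CH2SH): pendant –CH2SH → thiol.
  CH(COOCH3): pendant –COOCH3: carbonyl C bonded to C and –OCH3 → ester.
  CONH2: –C(=O)NH2: carbonyl C bonded to C and to N → amide (the N is not a separate amine).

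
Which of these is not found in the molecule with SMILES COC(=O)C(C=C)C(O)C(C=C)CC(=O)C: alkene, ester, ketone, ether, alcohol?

ether

alkene: present (CH(CH=CH2) — pendant –CH=CH2: C=C double bond → alkene).
ketone: present (CO — –C(=O)– with carbon on both sides → ketone).
alcohol: present (CH(OH) — –OH on an sp³ carbon → alcohol (secondary)).
ester: present (CH3OOC — CH3O–C(=O)–: carbonyl C bonded to C and to –OCH3 → ester (not ketone + ether)).
ether: absent. In CH3OOC, the C–O–C oxygen is adjacent to a C=O, so it belongs to an ester, not an ether.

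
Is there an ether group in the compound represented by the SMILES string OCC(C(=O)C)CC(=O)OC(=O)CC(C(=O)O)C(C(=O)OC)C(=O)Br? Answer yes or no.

Working along the chain:
  HOCH2: HO– on an sp³ carbon → alcohol.
  CH(COCH3): pendant –COCH3: carbonyl C bonded to two carbons → ketone.
  CH2CO-O-COCH2: two acyl groups sharing one oxygen, –C(=O)–O–C(=O)– → anhydride.
  CH(COOH): pendant –COOH: carbonyl C bonded to C and –OH → carboxylic acid.
  CH(COOCH3): pendant –COOCH3: carbonyl C bonded to C and –OCH3 → ester.
  COBr: –C(=O)Br: carbonyl C bonded to C and to a halogen → acyl halide (not alkyl halide).
In CH(COOCH3), the C–O–C oxygen is adjacent to a C=O, so it belongs to an ester, not an ether.
The groups actually present are: acyl halide, alcohol, anhydride, carboxylic acid, ester, ketone.

no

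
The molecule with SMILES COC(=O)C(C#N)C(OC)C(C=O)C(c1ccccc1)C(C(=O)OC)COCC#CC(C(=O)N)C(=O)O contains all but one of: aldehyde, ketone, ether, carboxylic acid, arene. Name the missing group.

arene: present (CH(C6H5) — pendant –C6H5: benzene ring → arene).
ether: present (CH(OCH3) — pendant –OCH3: C–O–C with sp³ C, no adjacent C=O → ether).
aldehyde: present (CH(CHO) — pendant –CHO: carbonyl C bonded to C and H → aldehyde).
carboxylic acid: present (COOH — –COOH: carbonyl C bonded to –OH and C → carboxylic acid (the –OH is not a separate alcohol)).
ketone: absent. In each of CH3OOC and CH(COOCH3), the C=O is bonded to an –O–C group, which defines an ester, not a ketone. In CH(CONH2), the C=O is bonded to nitrogen, which defines an amide, not a ketone. In COOH, the C=O bears an –OH, making it a carboxylic acid rather than a ketone. In CH(CHO), the carbonyl carbon carries an H, so it is an aldehyde, not a ketone.

ketone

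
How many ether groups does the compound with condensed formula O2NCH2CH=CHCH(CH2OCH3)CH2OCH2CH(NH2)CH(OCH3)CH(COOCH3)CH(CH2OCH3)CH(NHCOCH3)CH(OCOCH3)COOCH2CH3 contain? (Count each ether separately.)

Reading the structure from left to right:
  O2NCH2: –NO2 on carbon → nitro group.
  CH=CH: C=C double bond → alkene.
  CH(CH2OCH3): pendant –CH2OCH3: C–O–C linkage → ether.
  CH2OCH2: C–O–C with sp³ carbons on both sides and no adjacent C=O → ether.
  CH(NH2): –NH2 on an sp³ carbon with no adjacent C=O → amine.
  CH(OCH3): pendant –OCH3: C–O–C with sp³ C, no adjacent C=O → ether.
  CH(COOCH3): pendant –COOCH3: carbonyl C bonded to C and –OCH3 → ester.
  CH(CH2OCH3): pendant –CH2OCH3: C–O–C linkage → ether.
  CH(NHCOCH3): pendant –NHC(=O)CH3: N bonded to a carbonyl → amide (not amine).
  CH(OCOCH3): pendant –OC(=O)CH3: an acyloxy group → ester.
  COOCH2CH3: –C(=O)OCH2CH3: carbonyl C bonded to C and to –OEt → ester.
Ether appears at: CH(CH2OCH3), CH2OCH2, CH(OCH3), CH(CH2OCH3) → 4.

4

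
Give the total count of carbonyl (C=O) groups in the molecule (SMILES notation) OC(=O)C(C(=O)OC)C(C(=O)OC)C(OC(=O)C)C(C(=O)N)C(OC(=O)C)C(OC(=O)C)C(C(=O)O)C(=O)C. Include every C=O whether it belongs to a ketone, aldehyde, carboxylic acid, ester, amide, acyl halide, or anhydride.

9

HOOC: carboxylic acid, 1 C=O (running total 1).
CH(COOCH3): ester, 1 C=O (running total 2).
CH(COOCH3): ester, 1 C=O (running total 3).
CH(OCOCH3): ester, 1 C=O (running total 4).
CH(CONH2): amide, 1 C=O (running total 5).
CH(OCOCH3): ester, 1 C=O (running total 6).
CH(OCOCH3): ester, 1 C=O (running total 7).
CH(COOH): carboxylic acid, 1 C=O (running total 8).
CO: ketone, 1 C=O (running total 9).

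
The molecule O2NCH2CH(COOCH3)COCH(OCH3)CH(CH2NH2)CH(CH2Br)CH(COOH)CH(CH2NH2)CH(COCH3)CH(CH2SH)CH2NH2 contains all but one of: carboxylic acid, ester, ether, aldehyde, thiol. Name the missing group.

carboxylic acid: present (CH(COOH) — pendant –COOH: carbonyl C bonded to C and –OH → carboxylic acid).
ester: present (CH(COOCH3) — pendant –COOCH3: carbonyl C bonded to C and –OCH3 → ester).
thiol: present (CH(CH2SH) — pendant –CH2SH → thiol).
ether: present (CH(OCH3) — pendant –OCH3: C–O–C with sp³ C, no adjacent C=O → ether).
aldehyde: absent. In each of CO and CH(COCH3), the carbonyl carbon is bonded to two carbons, so it is a ketone, not an aldehyde. In CH(COOH), the carbonyl carbon bears –OH, not –H, so it is a carboxylic acid.

aldehyde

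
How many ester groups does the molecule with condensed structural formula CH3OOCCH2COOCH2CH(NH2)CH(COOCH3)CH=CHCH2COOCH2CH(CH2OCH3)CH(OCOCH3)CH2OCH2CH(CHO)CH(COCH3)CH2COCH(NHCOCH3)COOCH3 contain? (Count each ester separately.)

Reading the structure from left to right:
  CH3OOC: CH3O–C(=O)–: carbonyl C bonded to C and to –OCH3 → ester (not ketone + ether).
  CH2COOCH2: –C(=O)–O–C with C on the carbonyl side → ester.
  CH(NH2): –NH2 on an sp³ carbon with no adjacent C=O → amine.
  CH(COOCH3): pendant –COOCH3: carbonyl C bonded to C and –OCH3 → ester.
  CH=CH: C=C double bond → alkene.
  CH2COOCH2: –C(=O)–O–C with C on the carbonyl side → ester.
  CH(CH2OCH3): pendant –CH2OCH3: C–O–C linkage → ether.
  CH(OCOCH3): pendant –OC(=O)CH3: an acyloxy group → ester.
  CH2OCH2: C–O–C with sp³ carbons on both sides and no adjacent C=O → ether.
  CH(CHO): pendant –CHO: carbonyl C bonded to C and H → aldehyde.
  CH(COCH3): pendant –COCH3: carbonyl C bonded to two carbons → ketone.
  CO: –C(=O)– with carbon on both sides → ketone.
  CH(NHCOCH3): pendant –NHC(=O)CH3: N bonded to a carbonyl → amide (not amine).
  COOCH3: –C(=O)OCH3: carbonyl C bonded to C and to –OCH3 → ester (not ketone + ether).
Ester appears at: CH3OOC, CH2COOCH2, CH(COOCH3), CH2COOCH2, CH(OCOCH3), COOCH3 → 6.

6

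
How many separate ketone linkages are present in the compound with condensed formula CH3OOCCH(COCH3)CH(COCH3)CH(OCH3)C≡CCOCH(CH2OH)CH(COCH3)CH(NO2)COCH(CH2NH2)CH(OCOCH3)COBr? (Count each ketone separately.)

Taking each segment in turn:
  CH3OOC: CH3O–C(=O)–: carbonyl C bonded to C and to –OCH3 → ester (not ketone + ether).
  CH(COCH3): pendant –COCH3: carbonyl C bonded to two carbons → ketone.
  CH(COCH3): pendant –COCH3: carbonyl C bonded to two carbons → ketone.
  CH(OCH3): pendant –OCH3: C–O–C with sp³ C, no adjacent C=O → ether.
  C≡C: C≡C triple bond → alkyne.
  CO: –C(=O)– with carbon on both sides → ketone.
  CH(CH2OH): pendant –CH2OH on an sp³ backbone C → alcohol.
  CH(COCH3): pendant –COCH3: carbonyl C bonded to two carbons → ketone.
  CH(NO2): –NO2 on an sp³ carbon → nitro (the N=O is not a carbonyl).
  CO: –C(=O)– with carbon on both sides → ketone.
  CH(CH2NH2): pendant –CH2NH2: N on sp³ C, no adjacent C=O → amine.
  CH(OCOCH3): pendant –OC(=O)CH3: an acyloxy group → ester.
  COBr: –C(=O)Br: carbonyl C bonded to C and to a halogen → acyl halide (not alkyl halide).
Ketone appears at: CH(COCH3), CH(COCH3), CO, CH(COCH3), CO → 5.

5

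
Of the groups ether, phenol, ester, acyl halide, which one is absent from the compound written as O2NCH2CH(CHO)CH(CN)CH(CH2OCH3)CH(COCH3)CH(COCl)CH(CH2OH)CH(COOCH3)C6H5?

acyl halide: present (CH(COCl) — pendant –C(=O)X: carbonyl C bonded to C and halogen → acyl halide).
ester: present (CH(COOCH3) — pendant –COOCH3: carbonyl C bonded to C and –OCH3 → ester).
ether: present (CH(CH2OCH3) — pendant –CH2OCH3: C–O–C linkage → ether).
phenol: absent. In CH(CH2OH), the –OH is on an sp³ carbon, not on an aromatic ring, so it is an alcohol.

phenol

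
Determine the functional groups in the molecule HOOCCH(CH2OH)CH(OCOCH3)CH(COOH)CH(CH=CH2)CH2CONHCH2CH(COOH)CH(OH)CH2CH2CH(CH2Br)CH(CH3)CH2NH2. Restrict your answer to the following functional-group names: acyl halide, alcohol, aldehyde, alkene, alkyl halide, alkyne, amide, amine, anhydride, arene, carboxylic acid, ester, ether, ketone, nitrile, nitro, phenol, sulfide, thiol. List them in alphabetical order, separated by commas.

alcohol, alkene, alkyl halide, amide, amine, carboxylic acid, ester

–COOH: carbonyl C bonded to –OH and C → carboxylic acid (the –OH is not a separate alcohol).
pendant –CH2OH on an sp³ backbone C → alcohol.
pendant –OC(=O)CH3: an acyloxy group → ester.
pendant –COOH: carbonyl C bonded to C and –OH → carboxylic acid.
pendant –CH=CH2: C=C double bond → alkene.
–C(=O)–N– linkage → amide (the N is not an amine).
pendant –COOH: carbonyl C bonded to C and –OH → carboxylic acid.
–OH on an sp³ carbon → alcohol (secondary).
pendant –CH2X: halogen on sp³ carbon → alkyl halide.
–NH2 on an sp³ carbon with no adjacent C=O → amine.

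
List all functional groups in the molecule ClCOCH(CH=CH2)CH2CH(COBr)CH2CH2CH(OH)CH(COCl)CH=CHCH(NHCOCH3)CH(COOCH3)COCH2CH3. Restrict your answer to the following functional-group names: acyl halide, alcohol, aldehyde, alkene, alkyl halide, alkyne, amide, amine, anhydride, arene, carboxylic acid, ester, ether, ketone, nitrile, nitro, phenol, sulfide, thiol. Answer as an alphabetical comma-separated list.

Reading the structure from left to right:
  ClCO: –C(=O)Cl: carbonyl C bonded to C and to a halogen → acyl halide (not alkyl halide).
  CH(CH=CH2): pendant –CH=CH2: C=C double bond → alkene.
  CH(COBr): pendant –C(=O)X: carbonyl C bonded to C and halogen → acyl halide.
  CH(OH): –OH on an sp³ carbon → alcohol (secondary).
  CH(COCl): pendant –C(=O)X: carbonyl C bonded to C and halogen → acyl halide.
  CH=CH: C=C double bond → alkene.
  CH(NHCOCH3): pendant –NHC(=O)CH3: N bonded to a carbonyl → amide (not amine).
  CH(COOCH3): pendant –COOCH3: carbonyl C bonded to C and –OCH3 → ester.
  CO: –C(=O)– with carbon on both sides → ketone.

acyl halide, alcohol, alkene, amide, ester, ketone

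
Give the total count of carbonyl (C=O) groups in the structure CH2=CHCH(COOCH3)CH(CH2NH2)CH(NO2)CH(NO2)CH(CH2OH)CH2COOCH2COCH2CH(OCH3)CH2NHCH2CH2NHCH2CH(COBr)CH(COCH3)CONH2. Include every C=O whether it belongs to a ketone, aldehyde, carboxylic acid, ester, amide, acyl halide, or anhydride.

6

CH(COOCH3): ester, 1 C=O (running total 1).
CH2COOCH2: ester, 1 C=O (running total 2).
CO: ketone, 1 C=O (running total 3).
CH(COBr): acyl halide, 1 C=O (running total 4).
CH(COCH3): ketone, 1 C=O (running total 5).
CONH2: amide, 1 C=O (running total 6).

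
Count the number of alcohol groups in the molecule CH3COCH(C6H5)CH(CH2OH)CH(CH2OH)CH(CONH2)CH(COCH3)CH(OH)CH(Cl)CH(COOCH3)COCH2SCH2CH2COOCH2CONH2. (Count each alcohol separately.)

3

Taking each segment in turn:
  CO: –C(=O)– with carbon on both sides → ketone.
  CH(C6H5): pendant –C6H5: benzene ring → arene.
  CH(CH2OH): pendant –CH2OH on an sp³ backbone C → alcohol.
  CH(CH2OH): pendant –CH2OH on an sp³ backbone C → alcohol.
  CH(CONH2): pendant –CONH2: carbonyl C bonded to C and N → amide.
  CH(COCH3): pendant –COCH3: carbonyl C bonded to two carbons → ketone.
  CH(OH): –OH on an sp³ carbon → alcohol (secondary).
  CH(Cl): halogen on an sp³ carbon → alkyl halide.
  CH(COOCH3): pendant –COOCH3: carbonyl C bonded to C and –OCH3 → ester.
  CO: –C(=O)– with carbon on both sides → ketone.
  CH2SCH2: C–S–C linkage → sulfide (thioether).
  CH2COOCH2: –C(=O)–O–C with C on the carbonyl side → ester.
  CONH2: –C(=O)NH2: carbonyl C bonded to C and to N → amide (the N is not a separate amine).
Alcohol appears at: CH(CH2OH), CH(CH2OH), CH(OH) → 3.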